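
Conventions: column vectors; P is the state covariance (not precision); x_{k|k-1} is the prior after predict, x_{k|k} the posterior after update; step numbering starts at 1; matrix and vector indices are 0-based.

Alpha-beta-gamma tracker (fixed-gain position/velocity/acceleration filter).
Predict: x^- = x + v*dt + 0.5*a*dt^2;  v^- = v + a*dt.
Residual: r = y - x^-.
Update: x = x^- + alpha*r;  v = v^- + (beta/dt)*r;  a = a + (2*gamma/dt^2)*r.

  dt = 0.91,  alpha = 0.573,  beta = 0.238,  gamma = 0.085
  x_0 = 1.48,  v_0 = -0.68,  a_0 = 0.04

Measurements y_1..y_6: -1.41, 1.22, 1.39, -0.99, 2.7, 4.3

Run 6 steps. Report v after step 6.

v_post = 2.2281

step 1: x_pred=0.8778  r=-2.2878  x^+=-0.4331  v^+=-1.2419  a^+=-0.4297
step 2: x_pred=-1.7412  r=2.9612  x^+=-0.0444  v^+=-0.8585  a^+=0.1782
step 3: x_pred=-0.7518  r=2.1418  x^+=0.4754  v^+=-0.1361  a^+=0.6179
step 4: x_pred=0.6075  r=-1.5975  x^+=-0.3079  v^+=0.0084  a^+=0.2900
step 5: x_pred=-0.1801  r=2.8801  x^+=1.4702  v^+=1.0256  a^+=0.8813
step 6: x_pred=2.7684  r=1.5316  x^+=3.6460  v^+=2.2281  a^+=1.1957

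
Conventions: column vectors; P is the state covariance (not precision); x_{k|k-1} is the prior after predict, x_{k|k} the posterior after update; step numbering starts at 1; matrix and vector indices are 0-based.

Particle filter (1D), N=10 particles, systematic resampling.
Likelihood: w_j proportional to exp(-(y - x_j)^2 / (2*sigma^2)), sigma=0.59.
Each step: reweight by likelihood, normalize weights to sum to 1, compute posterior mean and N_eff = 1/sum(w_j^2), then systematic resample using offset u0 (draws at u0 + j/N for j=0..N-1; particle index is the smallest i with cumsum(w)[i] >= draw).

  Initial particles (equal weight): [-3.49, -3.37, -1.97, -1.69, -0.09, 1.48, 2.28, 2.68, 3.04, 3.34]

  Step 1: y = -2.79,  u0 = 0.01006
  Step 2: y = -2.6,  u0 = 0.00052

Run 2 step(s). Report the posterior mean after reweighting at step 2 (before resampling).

step 1: w=[0.2966, 0.3698, 0.2282, 0.1054, 0.0000, 0.0000, 0.0000, 0.0000, 0.0000, 0.0000]  mean=-2.9089  Neff=3.4737  idx=[0, 0, 0, 1, 1, 1, 1, 2, 2, 3]
step 2: w=[0.0781, 0.0781, 0.0781, 0.1040, 0.1040, 0.1040, 0.1040, 0.1378, 0.1378, 0.0742]  mean=-2.8877  Neff=9.5216  idx=[0, 1, 2, 3, 4, 5, 6, 7, 8, 8]

post_mean = -2.8877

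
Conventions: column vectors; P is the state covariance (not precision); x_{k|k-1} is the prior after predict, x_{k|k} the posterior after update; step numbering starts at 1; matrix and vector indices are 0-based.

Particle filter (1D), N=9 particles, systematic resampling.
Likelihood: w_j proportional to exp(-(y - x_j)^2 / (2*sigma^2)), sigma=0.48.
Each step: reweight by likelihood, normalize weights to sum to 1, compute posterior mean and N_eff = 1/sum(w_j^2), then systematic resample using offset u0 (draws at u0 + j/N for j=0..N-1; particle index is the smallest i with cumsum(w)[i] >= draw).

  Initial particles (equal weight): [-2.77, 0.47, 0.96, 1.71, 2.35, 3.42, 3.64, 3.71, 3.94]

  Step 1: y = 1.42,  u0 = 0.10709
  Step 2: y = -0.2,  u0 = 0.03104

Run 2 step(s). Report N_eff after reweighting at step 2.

N_eff = 3.0678

step 1: w=[0.0000, 0.0802, 0.3591, 0.4736, 0.0870, 0.0001, 0.0000, 0.0000, 0.0000]  mean=1.3971  Neff=2.7230  idx=[2, 2, 2, 3, 3, 3, 3, 3, 4]
step 2: w=[0.3296, 0.3296, 0.3296, 0.0022, 0.0022, 0.0022, 0.0022, 0.0022, 0.0000]  mean=0.9684  Neff=3.0678  idx=[0, 0, 0, 1, 1, 1, 2, 2, 2]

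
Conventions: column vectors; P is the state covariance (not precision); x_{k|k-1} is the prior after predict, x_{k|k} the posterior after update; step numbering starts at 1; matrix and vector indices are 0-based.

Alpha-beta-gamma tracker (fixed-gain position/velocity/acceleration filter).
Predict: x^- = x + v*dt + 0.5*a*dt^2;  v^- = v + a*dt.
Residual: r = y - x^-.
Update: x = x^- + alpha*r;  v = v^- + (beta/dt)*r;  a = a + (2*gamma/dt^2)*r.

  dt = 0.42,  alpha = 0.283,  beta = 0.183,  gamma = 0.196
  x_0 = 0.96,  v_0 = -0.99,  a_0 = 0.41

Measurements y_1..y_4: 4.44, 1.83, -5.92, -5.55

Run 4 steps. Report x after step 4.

x_post = -0.6411

step 1: x_pred=0.5804  r=3.8596  x^+=1.6726  v^+=0.8639  a^+=8.9870
step 2: x_pred=2.8281  r=-0.9981  x^+=2.5457  v^+=4.2035  a^+=6.7689
step 3: x_pred=4.9082  r=-10.8282  x^+=1.8438  v^+=2.3285  a^+=-17.2937
step 4: x_pred=1.2965  r=-6.8465  x^+=-0.6411  v^+=-7.9179  a^+=-32.5080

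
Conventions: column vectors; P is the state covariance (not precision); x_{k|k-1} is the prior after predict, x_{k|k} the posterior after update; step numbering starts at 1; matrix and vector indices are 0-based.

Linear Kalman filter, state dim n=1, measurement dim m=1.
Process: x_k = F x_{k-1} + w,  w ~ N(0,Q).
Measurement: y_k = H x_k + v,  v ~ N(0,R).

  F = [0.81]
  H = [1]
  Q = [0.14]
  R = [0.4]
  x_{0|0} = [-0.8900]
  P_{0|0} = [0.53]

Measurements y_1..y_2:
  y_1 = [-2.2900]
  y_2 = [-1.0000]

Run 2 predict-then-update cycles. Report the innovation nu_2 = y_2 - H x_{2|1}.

innov = [0.2822]

step 1: x^-=[-0.7209]  P^-=[0.4877]  S=[0.8877]  K=[0.5494]  nu=[-1.5691]  x^+=[-1.5830]  P^+=[0.2198]
step 2: x^-=[-1.2822]  P^-=[0.2842]  S=[0.6842]  K=[0.4154]  nu=[0.2822]  x^+=[-1.1650]  P^+=[0.1661]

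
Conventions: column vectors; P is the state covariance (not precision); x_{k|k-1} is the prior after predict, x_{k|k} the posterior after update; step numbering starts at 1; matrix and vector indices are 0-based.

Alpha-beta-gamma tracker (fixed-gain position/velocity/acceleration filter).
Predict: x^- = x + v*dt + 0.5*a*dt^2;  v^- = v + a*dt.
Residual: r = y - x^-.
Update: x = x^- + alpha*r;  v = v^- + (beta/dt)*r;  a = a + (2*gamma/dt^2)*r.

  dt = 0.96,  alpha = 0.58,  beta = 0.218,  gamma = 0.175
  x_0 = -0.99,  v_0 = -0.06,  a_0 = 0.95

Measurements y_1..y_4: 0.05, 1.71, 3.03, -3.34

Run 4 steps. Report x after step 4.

x_post = 1.0475

step 1: x_pred=-0.6098  r=0.6598  x^+=-0.2271  v^+=1.0018  a^+=1.2006
step 2: x_pred=1.2879  r=0.4221  x^+=1.5327  v^+=2.2503  a^+=1.3609
step 3: x_pred=4.3201  r=-1.2901  x^+=3.5718  v^+=3.2638  a^+=0.8710
step 4: x_pred=7.1064  r=-10.4464  x^+=1.0475  v^+=1.7277  a^+=-3.0963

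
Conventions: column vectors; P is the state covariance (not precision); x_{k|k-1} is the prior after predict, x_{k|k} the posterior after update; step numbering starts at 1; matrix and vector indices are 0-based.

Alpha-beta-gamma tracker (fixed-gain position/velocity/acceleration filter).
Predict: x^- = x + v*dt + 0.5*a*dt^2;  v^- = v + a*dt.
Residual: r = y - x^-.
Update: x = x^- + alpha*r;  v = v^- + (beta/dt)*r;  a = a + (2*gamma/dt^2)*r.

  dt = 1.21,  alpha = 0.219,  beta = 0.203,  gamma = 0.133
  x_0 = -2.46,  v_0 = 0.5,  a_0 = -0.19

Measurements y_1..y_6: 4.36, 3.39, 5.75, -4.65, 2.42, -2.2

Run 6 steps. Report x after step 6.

step 1: x_pred=-1.9941  r=6.3541  x^+=-0.6025  v^+=1.3361  a^+=0.9644
step 2: x_pred=1.7202  r=1.6698  x^+=2.0859  v^+=2.7832  a^+=1.2678
step 3: x_pred=6.3816  r=-0.6316  x^+=6.2433  v^+=4.2113  a^+=1.1530
step 4: x_pred=12.1830  r=-16.8330  x^+=8.4966  v^+=2.7824  a^+=-1.9052
step 5: x_pred=10.4686  r=-8.0486  x^+=8.7060  v^+=-0.8732  a^+=-3.3675
step 6: x_pred=5.1842  r=-7.3842  x^+=3.5671  v^+=-6.1867  a^+=-4.7091

x_post = 3.5671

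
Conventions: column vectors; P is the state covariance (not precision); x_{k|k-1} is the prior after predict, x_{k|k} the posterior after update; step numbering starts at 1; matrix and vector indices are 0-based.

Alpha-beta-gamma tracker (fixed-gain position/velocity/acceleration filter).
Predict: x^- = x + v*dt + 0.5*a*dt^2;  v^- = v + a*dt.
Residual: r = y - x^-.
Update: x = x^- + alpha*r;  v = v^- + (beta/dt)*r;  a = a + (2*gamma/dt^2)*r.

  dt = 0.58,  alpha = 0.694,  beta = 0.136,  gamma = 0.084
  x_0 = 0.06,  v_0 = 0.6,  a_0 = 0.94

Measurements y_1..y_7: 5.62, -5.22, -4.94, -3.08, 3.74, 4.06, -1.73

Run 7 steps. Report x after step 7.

step 1: x_pred=0.5661  r=5.0539  x^+=4.0735  v^+=2.3303  a^+=3.4639
step 2: x_pred=6.0077  r=-11.2277  x^+=-1.7843  v^+=1.7066  a^+=-2.1432
step 3: x_pred=-1.1550  r=-3.7850  x^+=-3.7818  v^+=-0.4240  a^+=-4.0335
step 4: x_pred=-4.7061  r=1.6261  x^+=-3.5776  v^+=-2.3821  a^+=-3.2214
step 5: x_pred=-5.5010  r=9.2410  x^+=0.9122  v^+=-2.0836  a^+=1.3936
step 6: x_pred=-0.0619  r=4.1219  x^+=2.7987  v^+=-0.3088  a^+=3.4521
step 7: x_pred=3.2002  r=-4.9302  x^+=-0.2213  v^+=0.5373  a^+=0.9899

x_post = -0.2213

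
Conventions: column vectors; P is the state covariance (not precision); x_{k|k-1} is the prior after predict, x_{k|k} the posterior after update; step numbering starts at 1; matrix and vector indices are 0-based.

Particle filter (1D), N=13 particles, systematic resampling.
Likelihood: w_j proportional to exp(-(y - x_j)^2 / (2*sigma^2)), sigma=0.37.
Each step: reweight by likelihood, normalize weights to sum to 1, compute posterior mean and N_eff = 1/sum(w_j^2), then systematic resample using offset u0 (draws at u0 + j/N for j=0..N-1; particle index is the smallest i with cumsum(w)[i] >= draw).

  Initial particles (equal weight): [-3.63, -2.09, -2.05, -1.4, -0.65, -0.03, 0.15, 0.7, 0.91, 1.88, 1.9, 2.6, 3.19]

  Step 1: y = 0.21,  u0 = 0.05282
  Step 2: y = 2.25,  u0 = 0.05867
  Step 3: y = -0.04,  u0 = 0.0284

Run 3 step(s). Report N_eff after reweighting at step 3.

N_eff = 8.8879

step 1: w=[0.0000, 0.0000, 0.0000, 0.0000, 0.0274, 0.3311, 0.4032, 0.1700, 0.0682, 0.0000, 0.0000, 0.0000, 0.0000]  mean=0.2138  Neff=3.2627  idx=[5, 5, 5, 5, 6, 6, 6, 6, 6, 6, 7, 7, 8]
step 2: w=[0.0000, 0.0000, 0.0000, 0.0000, 0.0001, 0.0001, 0.0001, 0.0001, 0.0001, 0.0001, 0.0894, 0.0894, 0.8207]  mean=0.8722  Neff=1.4501  idx=[10, 11, 12, 12, 12, 12, 12, 12, 12, 12, 12, 12, 12]
step 3: w=[0.1996, 0.1996, 0.0546, 0.0546, 0.0546, 0.0546, 0.0546, 0.0546, 0.0546, 0.0546, 0.0546, 0.0546, 0.0546]  mean=0.8262  Neff=8.8879  idx=[0, 0, 0, 1, 1, 2, 3, 5, 6, 7, 9, 10, 12]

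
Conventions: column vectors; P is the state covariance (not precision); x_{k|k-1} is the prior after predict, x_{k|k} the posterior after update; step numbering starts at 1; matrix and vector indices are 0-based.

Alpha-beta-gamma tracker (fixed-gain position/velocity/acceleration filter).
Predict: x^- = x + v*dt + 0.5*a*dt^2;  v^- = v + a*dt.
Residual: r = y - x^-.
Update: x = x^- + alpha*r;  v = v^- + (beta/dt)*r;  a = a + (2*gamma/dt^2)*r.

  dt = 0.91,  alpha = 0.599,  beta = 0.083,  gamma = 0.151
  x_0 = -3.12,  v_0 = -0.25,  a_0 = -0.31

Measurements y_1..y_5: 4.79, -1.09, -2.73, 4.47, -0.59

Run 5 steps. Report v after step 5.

v_post = 1.9114

step 1: x_pred=-3.4759  r=8.2659  x^+=1.4754  v^+=0.2218  a^+=2.7045
step 2: x_pred=2.7970  r=-3.8870  x^+=0.4687  v^+=2.3284  a^+=1.2869
step 3: x_pred=3.1204  r=-5.8504  x^+=-0.3840  v^+=2.9658  a^+=-0.8467
step 4: x_pred=1.9644  r=2.5056  x^+=3.4652  v^+=2.4239  a^+=0.0671
step 5: x_pred=5.6988  r=-6.2888  x^+=1.9318  v^+=1.9114  a^+=-2.2263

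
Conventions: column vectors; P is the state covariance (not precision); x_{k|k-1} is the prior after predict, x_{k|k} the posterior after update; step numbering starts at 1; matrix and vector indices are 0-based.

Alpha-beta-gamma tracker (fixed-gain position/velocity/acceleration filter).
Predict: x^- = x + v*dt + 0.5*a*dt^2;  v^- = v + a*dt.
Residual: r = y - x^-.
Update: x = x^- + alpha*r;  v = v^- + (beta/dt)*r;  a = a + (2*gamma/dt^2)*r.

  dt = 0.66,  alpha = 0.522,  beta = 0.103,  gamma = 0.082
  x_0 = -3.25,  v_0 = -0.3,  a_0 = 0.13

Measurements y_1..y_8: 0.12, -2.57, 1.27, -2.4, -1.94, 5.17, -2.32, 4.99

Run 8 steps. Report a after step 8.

step 1: x_pred=-3.4197  r=3.5397  x^+=-1.5720  v^+=0.3382  a^+=1.4627
step 2: x_pred=-1.0302  r=-1.5398  x^+=-1.8340  v^+=1.0633  a^+=0.8829
step 3: x_pred=-0.9399  r=2.2099  x^+=0.2137  v^+=1.9909  a^+=1.7150
step 4: x_pred=1.9012  r=-4.3012  x^+=-0.3440  v^+=2.4515  a^+=0.0956
step 5: x_pred=1.2948  r=-3.2348  x^+=-0.3938  v^+=2.0098  a^+=-1.1223
step 6: x_pred=0.6882  r=4.4818  x^+=3.0277  v^+=1.9685  a^+=0.5651
step 7: x_pred=4.4500  r=-6.7700  x^+=0.9161  v^+=1.2849  a^+=-1.9838
step 8: x_pred=1.3321  r=3.6579  x^+=3.2415  v^+=0.5465  a^+=-0.6066

a_post = -0.6066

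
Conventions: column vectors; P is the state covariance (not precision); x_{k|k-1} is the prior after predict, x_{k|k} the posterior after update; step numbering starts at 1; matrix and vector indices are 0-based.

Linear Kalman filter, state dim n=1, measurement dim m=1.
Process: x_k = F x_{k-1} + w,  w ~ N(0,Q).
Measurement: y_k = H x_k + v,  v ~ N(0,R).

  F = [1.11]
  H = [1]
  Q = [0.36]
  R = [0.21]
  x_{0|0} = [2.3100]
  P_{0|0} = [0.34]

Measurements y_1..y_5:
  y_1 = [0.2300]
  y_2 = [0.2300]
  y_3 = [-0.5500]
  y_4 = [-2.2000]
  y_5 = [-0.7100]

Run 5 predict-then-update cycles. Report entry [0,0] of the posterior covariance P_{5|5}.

step 1: x^-=[2.5641]  P^-=[0.7789]  S=[0.9889]  K=[0.7876]  nu=[-2.3341]  x^+=[0.7257]  P^+=[0.1654]
step 2: x^-=[0.8055]  P^-=[0.5638]  S=[0.7738]  K=[0.7286]  nu=[-0.5755]  x^+=[0.3862]  P^+=[0.1530]
step 3: x^-=[0.4287]  P^-=[0.5485]  S=[0.7585]  K=[0.7231]  nu=[-0.9787]  x^+=[-0.2791]  P^+=[0.1519]
step 4: x^-=[-0.3098]  P^-=[0.5471]  S=[0.7571]  K=[0.7226]  nu=[-1.8902]  x^+=[-1.6757]  P^+=[0.1518]
step 5: x^-=[-1.8600]  P^-=[0.5470]  S=[0.7570]  K=[0.7226]  nu=[1.1500]  x^+=[-1.0290]  P^+=[0.1517]

P_post[0,0] = 0.1517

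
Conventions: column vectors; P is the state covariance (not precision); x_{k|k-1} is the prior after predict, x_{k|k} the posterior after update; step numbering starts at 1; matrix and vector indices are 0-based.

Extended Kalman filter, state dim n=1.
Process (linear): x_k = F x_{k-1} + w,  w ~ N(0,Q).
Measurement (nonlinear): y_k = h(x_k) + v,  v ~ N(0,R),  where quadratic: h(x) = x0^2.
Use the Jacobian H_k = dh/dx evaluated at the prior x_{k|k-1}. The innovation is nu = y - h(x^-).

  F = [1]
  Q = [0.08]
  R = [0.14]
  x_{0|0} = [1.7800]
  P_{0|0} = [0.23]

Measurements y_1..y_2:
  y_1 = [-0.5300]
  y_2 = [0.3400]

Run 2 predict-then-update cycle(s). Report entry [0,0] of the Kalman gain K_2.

K[0,0] = 0.3925

step 1: x^-=[1.7800]  P^-=[0.3100]  H_jac=[3.5600]  S=[4.0688]  K=[0.2712]  nu=[-3.6984]  x^+=[0.7769]  P^+=[0.0107]
step 2: x^-=[0.7769]  P^-=[0.0907]  H_jac=[1.5537]  S=[0.3589]  K=[0.3925]  nu=[-0.2635]  x^+=[0.6734]  P^+=[0.0354]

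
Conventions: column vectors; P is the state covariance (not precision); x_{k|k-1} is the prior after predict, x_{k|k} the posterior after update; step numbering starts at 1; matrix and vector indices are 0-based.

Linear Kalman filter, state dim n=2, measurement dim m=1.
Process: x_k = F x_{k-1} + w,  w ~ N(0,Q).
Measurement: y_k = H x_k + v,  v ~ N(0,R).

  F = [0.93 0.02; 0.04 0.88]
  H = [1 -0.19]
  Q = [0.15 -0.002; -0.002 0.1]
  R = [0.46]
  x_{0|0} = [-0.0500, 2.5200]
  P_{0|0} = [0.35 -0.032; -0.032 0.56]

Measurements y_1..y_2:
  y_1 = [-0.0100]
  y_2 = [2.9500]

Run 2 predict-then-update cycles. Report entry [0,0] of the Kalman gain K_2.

K[0,0] = 0.4225

step 1: x^-=[0.0039, 2.2156]  P^-=[0.4517 -0.0053; -0.0053 0.5320]  S=[0.9330]  K=[0.4853; -0.1141]  nu=[0.4071]  x^+=[0.2014, 2.1692]  P^+=[0.2320 0.0463; 0.0463 0.5198]
step 2: x^-=[0.2307, 1.9169]  P^-=[0.3526 0.0537; 0.0537 0.5062]  S=[0.8105]  K=[0.4225; -0.0524]  nu=[3.0835]  x^+=[1.5334, 1.7554]  P^+=[0.2080 0.0717; 0.0717 0.5040]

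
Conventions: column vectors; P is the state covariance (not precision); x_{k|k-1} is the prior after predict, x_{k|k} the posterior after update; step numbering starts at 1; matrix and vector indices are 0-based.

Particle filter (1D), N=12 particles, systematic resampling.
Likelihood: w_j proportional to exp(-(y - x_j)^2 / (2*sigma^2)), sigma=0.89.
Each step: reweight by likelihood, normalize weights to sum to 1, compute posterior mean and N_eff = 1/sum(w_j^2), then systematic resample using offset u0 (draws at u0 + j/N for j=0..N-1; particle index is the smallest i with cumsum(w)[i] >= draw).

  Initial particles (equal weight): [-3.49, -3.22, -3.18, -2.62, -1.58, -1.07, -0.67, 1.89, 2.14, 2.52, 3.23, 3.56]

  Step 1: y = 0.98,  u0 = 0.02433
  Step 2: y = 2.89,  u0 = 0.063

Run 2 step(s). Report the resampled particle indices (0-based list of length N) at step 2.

step 1: w=[0.0000, 0.0000, 0.0000, 0.0002, 0.0102, 0.0450, 0.1145, 0.3785, 0.2730, 0.1429, 0.0261, 0.0096]  mean=1.6367  Neff=3.9331  idx=[5, 6, 7, 7, 7, 7, 7, 8, 8, 8, 9, 9]
step 2: w=[0.0000, 0.0001, 0.0806, 0.0806, 0.0806, 0.0806, 0.0806, 0.1063, 0.1063, 0.1063, 0.1390, 0.1390]  mean=2.1447  Neff=9.5213  idx=[2, 3, 4, 5, 6, 7, 8, 9, 10, 10, 11, 11]

resampled_idx = [2, 3, 4, 5, 6, 7, 8, 9, 10, 10, 11, 11]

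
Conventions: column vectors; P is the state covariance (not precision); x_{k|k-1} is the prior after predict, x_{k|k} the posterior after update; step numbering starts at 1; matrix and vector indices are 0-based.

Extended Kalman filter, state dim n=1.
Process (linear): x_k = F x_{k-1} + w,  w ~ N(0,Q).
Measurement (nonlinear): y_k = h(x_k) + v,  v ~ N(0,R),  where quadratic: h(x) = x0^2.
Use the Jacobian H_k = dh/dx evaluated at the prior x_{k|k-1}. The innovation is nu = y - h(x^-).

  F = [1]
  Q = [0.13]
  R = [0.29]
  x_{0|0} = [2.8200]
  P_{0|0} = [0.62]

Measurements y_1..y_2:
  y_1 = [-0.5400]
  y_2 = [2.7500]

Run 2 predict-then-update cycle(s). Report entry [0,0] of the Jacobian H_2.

H_jac[0,0] = 2.6647

step 1: x^-=[2.8200]  P^-=[0.7500]  H_jac=[5.6400]  S=[24.1472]  K=[0.1752]  nu=[-8.4924]  x^+=[1.3323]  P^+=[0.0090]
step 2: x^-=[1.3323]  P^-=[0.1390]  H_jac=[2.6647]  S=[1.2770]  K=[0.2901]  nu=[0.9749]  x^+=[1.6151]  P^+=[0.0316]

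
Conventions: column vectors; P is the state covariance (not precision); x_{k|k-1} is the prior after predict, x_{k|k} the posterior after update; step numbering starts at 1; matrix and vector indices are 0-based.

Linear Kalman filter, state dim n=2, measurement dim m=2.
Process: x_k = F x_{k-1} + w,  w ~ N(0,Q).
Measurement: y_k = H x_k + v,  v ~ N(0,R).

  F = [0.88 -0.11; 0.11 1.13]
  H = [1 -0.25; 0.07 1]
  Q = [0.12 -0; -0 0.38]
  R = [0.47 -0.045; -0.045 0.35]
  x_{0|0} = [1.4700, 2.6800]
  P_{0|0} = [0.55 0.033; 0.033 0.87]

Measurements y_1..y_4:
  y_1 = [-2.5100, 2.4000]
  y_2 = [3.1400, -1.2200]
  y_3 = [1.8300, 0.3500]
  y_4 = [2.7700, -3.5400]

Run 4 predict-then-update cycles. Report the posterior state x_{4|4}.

x_post = [1.3147, -2.3492]

step 1: x^-=[0.9988, 3.1901]  P^-=[0.5501 -0.0225; -0.0225 1.5058]  S=[1.1254 -0.4050; -0.4050 1.8553]  K=[0.5392 0.1264; -0.0680 0.7959]  nu=[-2.7113, -0.8600]  x^+=[-0.5719, 2.6901]  P^+=[0.2484 0.0026; 0.0026 0.2814]
step 2: x^-=[-0.7992, 2.9769]  P^-=[0.3153 -0.0084; -0.0084 0.7430]  S=[0.8359 -0.2170; -0.2170 1.0934]  K=[0.4037 0.0926; -0.0591 0.6673]  nu=[4.6834, -4.1409]  x^+=[0.7081, -0.0631]  P^+=[0.1859 0.0012; 0.0012 0.2361]
step 3: x^-=[0.6301, 0.0066]  P^-=[0.2666 -0.0102; -0.0102 0.6841]  S=[0.7844 -0.2073; -0.2073 1.0339]  K=[0.3646 0.0813; -0.0594 0.6490]  nu=[1.2016, 0.2993]  x^+=[1.0925, 0.1294]  P^+=[0.1678 0.0003; 0.0003 0.2298]
step 4: x^-=[0.9471, 0.2664]  P^-=[0.2526 -0.0120; -0.0120 0.6755]  S=[0.7709 -0.2080; -0.2080 1.0251]  K=[0.3524 0.0770; -0.0604 0.6459]  nu=[1.8895, -3.8727]  x^+=[1.3147, -2.3492]  P^+=[0.1621 -0.0002; -0.0002 0.2288]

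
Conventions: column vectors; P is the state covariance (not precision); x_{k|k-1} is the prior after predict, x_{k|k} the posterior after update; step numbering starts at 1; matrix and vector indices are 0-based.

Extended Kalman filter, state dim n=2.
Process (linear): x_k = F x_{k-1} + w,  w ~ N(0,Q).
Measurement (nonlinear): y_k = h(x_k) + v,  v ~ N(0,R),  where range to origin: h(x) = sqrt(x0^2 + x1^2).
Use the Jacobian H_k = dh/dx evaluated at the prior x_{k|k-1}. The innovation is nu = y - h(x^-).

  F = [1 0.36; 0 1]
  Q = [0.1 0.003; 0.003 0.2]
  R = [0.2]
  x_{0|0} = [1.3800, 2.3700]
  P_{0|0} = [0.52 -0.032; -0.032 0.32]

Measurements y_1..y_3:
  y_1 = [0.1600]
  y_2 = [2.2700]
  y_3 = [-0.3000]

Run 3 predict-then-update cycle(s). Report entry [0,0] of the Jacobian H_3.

H_jac[0,0] = 0.7489

step 1: x^-=[2.2332, 2.3700]  P^-=[0.6384 0.0862; 0.0862 0.5200]  H_jac=[0.6858 0.7278]  S=[0.8617]  K=[0.5809; 0.5078]  nu=[-3.0964]  x^+=[0.4346, 0.7977]  P^+=[0.3477 -0.1680; -0.1680 0.2978]
step 2: x^-=[0.7218, 0.7977]  P^-=[0.3653 -0.0578; -0.0578 0.4978]  H_jac=[0.6709 0.7415]  S=[0.5807]  K=[0.3483; 0.5690]  nu=[1.1942]  x^+=[1.1377, 1.4772]  P^+=[0.2949 -0.1728; -0.1728 0.3098]
step 3: x^-=[1.6695, 1.4772]  P^-=[0.3106 -0.0583; -0.0583 0.5098]  H_jac=[0.7489 0.6626]  S=[0.5402]  K=[0.3591; 0.5446]  nu=[-2.5292]  x^+=[0.7614, 0.0999]  P^+=[0.2409 -0.1639; -0.1639 0.3496]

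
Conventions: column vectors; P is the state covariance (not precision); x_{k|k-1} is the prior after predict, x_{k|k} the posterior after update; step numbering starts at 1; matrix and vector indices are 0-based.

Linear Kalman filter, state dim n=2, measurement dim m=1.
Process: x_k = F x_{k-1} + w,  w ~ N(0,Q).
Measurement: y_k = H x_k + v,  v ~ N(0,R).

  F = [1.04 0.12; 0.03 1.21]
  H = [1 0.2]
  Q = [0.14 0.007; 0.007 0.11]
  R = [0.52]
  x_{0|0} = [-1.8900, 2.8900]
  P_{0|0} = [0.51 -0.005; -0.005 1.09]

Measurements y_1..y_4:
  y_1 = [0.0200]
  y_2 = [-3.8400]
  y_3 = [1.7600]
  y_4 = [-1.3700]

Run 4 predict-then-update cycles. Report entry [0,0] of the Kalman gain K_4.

step 1: x^-=[-1.6188, 3.4402]  P^-=[0.7061 0.1749; 0.1749 1.7060]  S=[1.3643]  K=[0.5432; 0.3783]  nu=[0.9508]  x^+=[-1.1024, 3.7998]  P^+=[0.3035 -0.1054; -0.1054 1.5108]
step 2: x^-=[-0.6905, 4.5647]  P^-=[0.4637 0.1028; 0.1028 2.3145]  S=[1.1174]  K=[0.4334; 0.5062]  nu=[-4.0625]  x^+=[-2.4512, 2.5083]  P^+=[0.2539 -0.1424; -0.1424 2.0282]
step 3: x^-=[-2.2482, 2.9615]  P^-=[0.4082 0.1297; 0.1297 3.0693]  S=[1.1029]  K=[0.3937; 0.6742]  nu=[3.4159]  x^+=[-0.9035, 5.2645]  P^+=[0.2373 -0.1630; -0.1630 2.5680]
step 4: x^-=[-0.3079, 6.3429]  P^-=[0.3930 0.1816; 0.1816 3.8582]  S=[1.1399]  K=[0.3766; 0.8362]  nu=[-2.3307]  x^+=[-1.1856, 4.3940]  P^+=[0.2313 -0.1774; -0.1774 3.0611]

K[0,0] = 0.3766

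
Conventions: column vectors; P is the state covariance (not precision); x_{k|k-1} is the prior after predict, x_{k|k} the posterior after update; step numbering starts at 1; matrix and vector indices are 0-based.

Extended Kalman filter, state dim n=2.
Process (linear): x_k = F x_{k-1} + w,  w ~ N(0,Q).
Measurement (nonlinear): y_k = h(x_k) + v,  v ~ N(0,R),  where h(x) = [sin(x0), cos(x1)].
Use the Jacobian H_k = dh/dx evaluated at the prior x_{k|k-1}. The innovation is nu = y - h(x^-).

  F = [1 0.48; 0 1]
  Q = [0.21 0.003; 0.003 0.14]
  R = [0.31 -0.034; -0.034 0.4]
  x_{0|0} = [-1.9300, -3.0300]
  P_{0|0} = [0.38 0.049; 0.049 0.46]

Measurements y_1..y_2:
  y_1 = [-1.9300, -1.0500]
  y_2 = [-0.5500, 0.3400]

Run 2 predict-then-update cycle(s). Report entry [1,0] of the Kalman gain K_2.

step 1: x^-=[-3.3844, -3.0300]  P^-=[0.7430 0.2728; 0.2728 0.6000]  H_jac=[-0.9707 0.0000; 0.0000 0.1114]  S=[1.0101 -0.0635; -0.0635 0.4074]  K=[-0.7164 -0.0371; -0.2543 0.1244]  nu=[-2.1704, -0.0562]  x^+=[-1.8275, -2.4850]  P^+=[0.2275 0.0856; 0.0856 0.5243]
step 2: x^-=[-3.0203, -2.4850]  P^-=[0.6405 0.3403; 0.3403 0.6643]  H_jac=[-0.9927 0.0000; 0.0000 0.6105]  S=[0.9411 -0.2402; -0.2402 0.6476]  K=[-0.6558 0.0775; -0.2199 0.5447]  nu=[-0.4290, 1.1321]  x^+=[-2.6512, -1.7740]  P^+=[0.2074 0.0873; 0.0873 0.3692]

K[1,0] = -0.2199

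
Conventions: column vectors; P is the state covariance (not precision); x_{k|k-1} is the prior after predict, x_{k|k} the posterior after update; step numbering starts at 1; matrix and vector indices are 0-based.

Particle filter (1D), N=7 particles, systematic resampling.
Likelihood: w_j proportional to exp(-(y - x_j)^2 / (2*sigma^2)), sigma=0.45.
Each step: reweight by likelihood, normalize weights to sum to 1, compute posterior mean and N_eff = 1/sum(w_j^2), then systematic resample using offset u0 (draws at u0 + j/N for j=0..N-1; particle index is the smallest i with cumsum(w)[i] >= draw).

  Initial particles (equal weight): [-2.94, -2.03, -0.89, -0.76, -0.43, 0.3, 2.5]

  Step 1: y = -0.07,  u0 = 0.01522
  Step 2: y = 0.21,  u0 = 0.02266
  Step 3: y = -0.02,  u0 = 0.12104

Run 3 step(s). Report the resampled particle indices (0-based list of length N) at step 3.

step 1: w=[0.0000, 0.0000, 0.0981, 0.1592, 0.3747, 0.3680, 0.0000]  mean=-0.2591  Neff=3.2180  idx=[2, 3, 4, 4, 4, 5, 5]
step 2: w=[0.0158, 0.0306, 0.1137, 0.1137, 0.1137, 0.3063, 0.3063]  mean=-0.0001  Neff=4.3935  idx=[1, 3, 4, 5, 5, 6, 6]
step 3: w=[0.0552, 0.1409, 0.1409, 0.1657, 0.1657, 0.1657, 0.1657]  mean=0.0357  Neff=6.5513  idx=[1, 2, 3, 4, 5, 6, 6]

resampled_idx = [1, 2, 3, 4, 5, 6, 6]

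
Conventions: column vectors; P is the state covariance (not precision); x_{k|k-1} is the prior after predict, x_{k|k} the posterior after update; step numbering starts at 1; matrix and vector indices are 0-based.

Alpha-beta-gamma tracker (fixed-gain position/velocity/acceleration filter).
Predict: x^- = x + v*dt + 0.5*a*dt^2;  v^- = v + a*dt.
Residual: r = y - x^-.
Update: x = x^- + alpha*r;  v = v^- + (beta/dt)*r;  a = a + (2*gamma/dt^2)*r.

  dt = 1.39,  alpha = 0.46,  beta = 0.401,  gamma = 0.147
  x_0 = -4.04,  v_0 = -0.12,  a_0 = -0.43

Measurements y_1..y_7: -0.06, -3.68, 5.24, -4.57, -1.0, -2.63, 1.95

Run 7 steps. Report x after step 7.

step 1: x_pred=-4.6222  r=4.5622  x^+=-2.5236  v^+=0.5984  a^+=0.2642
step 2: x_pred=-1.4365  r=-2.2435  x^+=-2.4685  v^+=0.3185  a^+=-0.0772
step 3: x_pred=-2.1004  r=7.3404  x^+=1.2762  v^+=2.3288  a^+=1.0398
step 4: x_pred=5.5178  r=-10.0878  x^+=0.8774  v^+=0.8639  a^+=-0.4952
step 5: x_pred=1.5998  r=-2.5998  x^+=0.4039  v^+=-0.5745  a^+=-0.8908
step 6: x_pred=-1.2552  r=-1.3748  x^+=-1.8876  v^+=-2.2093  a^+=-1.1000
step 7: x_pred=-6.0213  r=7.9713  x^+=-2.3545  v^+=-1.4388  a^+=0.1129

x_post = -2.3545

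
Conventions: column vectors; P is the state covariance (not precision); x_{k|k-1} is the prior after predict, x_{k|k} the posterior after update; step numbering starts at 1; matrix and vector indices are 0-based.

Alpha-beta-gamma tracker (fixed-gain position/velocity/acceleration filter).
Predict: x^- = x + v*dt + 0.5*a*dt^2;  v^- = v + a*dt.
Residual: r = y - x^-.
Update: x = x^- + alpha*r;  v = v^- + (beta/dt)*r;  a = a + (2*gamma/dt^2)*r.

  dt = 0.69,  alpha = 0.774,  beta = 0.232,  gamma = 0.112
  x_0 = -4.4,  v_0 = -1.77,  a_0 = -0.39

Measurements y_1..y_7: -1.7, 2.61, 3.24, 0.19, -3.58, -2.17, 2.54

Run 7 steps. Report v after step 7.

v_post = -1.9132

step 1: x_pred=-5.7141  r=4.0141  x^+=-2.6072  v^+=-0.6894  a^+=1.4986
step 2: x_pred=-2.7262  r=5.3362  x^+=1.4040  v^+=2.1388  a^+=4.0092
step 3: x_pred=3.8342  r=-0.5942  x^+=3.3743  v^+=4.7054  a^+=3.7296
step 4: x_pred=7.5088  r=-7.3188  x^+=1.8441  v^+=4.8180  a^+=0.2862
step 5: x_pred=5.2366  r=-8.8166  x^+=-1.5874  v^+=2.0511  a^+=-3.8619
step 6: x_pred=-1.0915  r=-1.0785  x^+=-1.9263  v^+=-0.9763  a^+=-4.3693
step 7: x_pred=-3.6400  r=6.1800  x^+=1.1433  v^+=-1.9132  a^+=-1.4617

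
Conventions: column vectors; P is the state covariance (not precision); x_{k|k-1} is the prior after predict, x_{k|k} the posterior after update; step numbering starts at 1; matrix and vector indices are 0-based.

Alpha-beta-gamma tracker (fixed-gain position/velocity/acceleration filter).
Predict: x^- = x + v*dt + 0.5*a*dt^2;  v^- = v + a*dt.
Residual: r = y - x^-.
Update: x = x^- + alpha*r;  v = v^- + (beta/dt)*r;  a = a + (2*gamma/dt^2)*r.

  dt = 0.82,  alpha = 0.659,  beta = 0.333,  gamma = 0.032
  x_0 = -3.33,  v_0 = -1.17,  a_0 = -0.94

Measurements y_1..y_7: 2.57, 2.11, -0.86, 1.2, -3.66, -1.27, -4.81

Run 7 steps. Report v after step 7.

v_post = -2.3875

step 1: x_pred=-4.6054  r=7.1754  x^+=0.1232  v^+=0.9731  a^+=-0.2570
step 2: x_pred=0.8347  r=1.2753  x^+=1.6751  v^+=1.2802  a^+=-0.1357
step 3: x_pred=2.6793  r=-3.5393  x^+=0.3469  v^+=-0.2683  a^+=-0.4725
step 4: x_pred=-0.0320  r=1.2320  x^+=0.7799  v^+=-0.1555  a^+=-0.3553
step 5: x_pred=0.5330  r=-4.1930  x^+=-2.2302  v^+=-2.1496  a^+=-0.7544
step 6: x_pred=-4.2464  r=2.9764  x^+=-2.2850  v^+=-1.5594  a^+=-0.4711
step 7: x_pred=-3.7220  r=-1.0880  x^+=-4.4390  v^+=-2.3875  a^+=-0.5746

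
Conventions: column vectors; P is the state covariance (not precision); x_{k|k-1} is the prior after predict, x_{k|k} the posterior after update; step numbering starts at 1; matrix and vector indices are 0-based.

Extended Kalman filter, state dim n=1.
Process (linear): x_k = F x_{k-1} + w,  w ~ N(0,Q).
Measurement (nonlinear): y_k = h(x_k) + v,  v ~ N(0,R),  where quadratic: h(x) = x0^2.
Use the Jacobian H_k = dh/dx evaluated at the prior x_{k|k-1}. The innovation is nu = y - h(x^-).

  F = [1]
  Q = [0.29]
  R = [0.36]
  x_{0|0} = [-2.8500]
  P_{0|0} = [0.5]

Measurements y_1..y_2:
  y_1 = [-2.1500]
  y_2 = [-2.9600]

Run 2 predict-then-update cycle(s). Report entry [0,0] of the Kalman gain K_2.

K[0,0] = -0.3700

step 1: x^-=[-2.8500]  P^-=[0.7900]  H_jac=[-5.7000]  S=[26.0271]  K=[-0.1730]  nu=[-10.2725]  x^+=[-1.0727]  P^+=[0.0109]
step 2: x^-=[-1.0727]  P^-=[0.3009]  H_jac=[-2.1455]  S=[1.7452]  K=[-0.3700]  nu=[-4.1108]  x^+=[0.4480]  P^+=[0.0621]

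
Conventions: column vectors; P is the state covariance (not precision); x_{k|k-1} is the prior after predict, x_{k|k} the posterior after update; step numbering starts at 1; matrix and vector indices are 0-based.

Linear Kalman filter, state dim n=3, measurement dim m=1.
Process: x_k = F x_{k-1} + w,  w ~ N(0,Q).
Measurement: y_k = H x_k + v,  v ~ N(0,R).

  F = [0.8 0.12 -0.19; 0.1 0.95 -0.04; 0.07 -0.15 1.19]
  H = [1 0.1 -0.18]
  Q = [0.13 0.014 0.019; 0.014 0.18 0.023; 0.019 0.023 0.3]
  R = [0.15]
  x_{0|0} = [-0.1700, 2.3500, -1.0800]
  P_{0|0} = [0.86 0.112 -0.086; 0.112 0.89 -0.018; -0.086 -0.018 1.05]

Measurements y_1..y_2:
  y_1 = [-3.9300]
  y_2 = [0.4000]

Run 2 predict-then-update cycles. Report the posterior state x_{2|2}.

step 1: x^-=[0.3512, 2.2587, -1.6496]  P^-=[0.7796 0.2864 -0.2826; 0.2864 1.0168 -0.1725; -0.2826 -0.1725 1.8009]  S=[1.1633]  K=[0.7385; 0.3603; -0.5364]  nu=[-4.8040]  x^+=[-3.1965, 0.5278, 0.9272]  P^+=[0.1452 -0.0231 0.1782; -0.0231 0.8658 0.0524; 0.1782 0.0524 1.4662]
step 2: x^-=[-2.6700, 0.1447, 0.8004]  P^-=[0.2273 0.0988 -0.1411; 0.0988 0.9554 -0.0901; -0.1411 -0.0901 2.4080]  S=[0.5387]  K=[0.4875; 0.3909; -1.0833]  nu=[3.1996]  x^+=[-1.1103, 1.3955, -2.6658]  P^+=[0.0993 -0.0038 0.1433; -0.0038 0.8731 0.1380; 0.1433 0.1380 1.7758]

x_post = [-1.1103, 1.3955, -2.6658]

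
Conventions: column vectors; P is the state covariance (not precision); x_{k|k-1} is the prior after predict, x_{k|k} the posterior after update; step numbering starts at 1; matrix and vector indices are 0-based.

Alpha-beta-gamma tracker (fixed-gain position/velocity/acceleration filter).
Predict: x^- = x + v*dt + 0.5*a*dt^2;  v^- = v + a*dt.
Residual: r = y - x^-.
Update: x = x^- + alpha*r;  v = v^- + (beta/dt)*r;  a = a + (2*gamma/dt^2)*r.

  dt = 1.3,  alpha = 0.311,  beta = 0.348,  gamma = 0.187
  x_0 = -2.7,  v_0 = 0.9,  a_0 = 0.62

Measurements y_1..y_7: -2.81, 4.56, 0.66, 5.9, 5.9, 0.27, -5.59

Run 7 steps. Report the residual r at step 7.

resid = -4.4441

step 1: x_pred=-1.0061  r=-1.8039  x^+=-1.5671  v^+=1.2231  a^+=0.2208
step 2: x_pred=0.2095  r=4.3505  x^+=1.5625  v^+=2.6747  a^+=1.1836
step 3: x_pred=6.0398  r=-5.3798  x^+=4.3667  v^+=2.7732  a^+=-0.0070
step 4: x_pred=7.9660  r=-2.0660  x^+=7.3235  v^+=2.2111  a^+=-0.4642
step 5: x_pred=9.8057  r=-3.9057  x^+=8.5910  v^+=0.5621  a^+=-1.3285
step 6: x_pred=8.1992  r=-7.9292  x^+=5.7332  v^+=-3.2875  a^+=-3.0833
step 7: x_pred=-1.1459  r=-4.4441  x^+=-2.5280  v^+=-8.4854  a^+=-4.0668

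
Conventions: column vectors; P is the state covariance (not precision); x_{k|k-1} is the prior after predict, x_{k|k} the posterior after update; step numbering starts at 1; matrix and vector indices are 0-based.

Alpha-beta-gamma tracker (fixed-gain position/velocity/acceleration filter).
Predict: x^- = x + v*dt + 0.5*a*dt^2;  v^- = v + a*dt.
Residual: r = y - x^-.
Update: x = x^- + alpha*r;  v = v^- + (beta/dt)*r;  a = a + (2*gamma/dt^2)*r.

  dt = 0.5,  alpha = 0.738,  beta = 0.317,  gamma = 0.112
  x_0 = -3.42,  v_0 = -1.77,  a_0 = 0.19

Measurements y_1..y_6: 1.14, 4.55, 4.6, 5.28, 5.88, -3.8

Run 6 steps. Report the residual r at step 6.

resid = -12.9951

step 1: x_pred=-4.2812  r=5.4212  x^+=-0.2804  v^+=1.7621  a^+=5.0474
step 2: x_pred=1.2316  r=3.3184  x^+=3.6806  v^+=6.3897  a^+=8.0207
step 3: x_pred=7.8780  r=-3.2780  x^+=5.4588  v^+=8.3218  a^+=5.0836
step 4: x_pred=10.2552  r=-4.9752  x^+=6.5835  v^+=7.7093  a^+=0.6259
step 5: x_pred=10.5164  r=-4.6364  x^+=7.0947  v^+=5.0828  a^+=-3.5283
step 6: x_pred=9.1951  r=-12.9951  x^+=-0.3953  v^+=-4.9203  a^+=-15.1719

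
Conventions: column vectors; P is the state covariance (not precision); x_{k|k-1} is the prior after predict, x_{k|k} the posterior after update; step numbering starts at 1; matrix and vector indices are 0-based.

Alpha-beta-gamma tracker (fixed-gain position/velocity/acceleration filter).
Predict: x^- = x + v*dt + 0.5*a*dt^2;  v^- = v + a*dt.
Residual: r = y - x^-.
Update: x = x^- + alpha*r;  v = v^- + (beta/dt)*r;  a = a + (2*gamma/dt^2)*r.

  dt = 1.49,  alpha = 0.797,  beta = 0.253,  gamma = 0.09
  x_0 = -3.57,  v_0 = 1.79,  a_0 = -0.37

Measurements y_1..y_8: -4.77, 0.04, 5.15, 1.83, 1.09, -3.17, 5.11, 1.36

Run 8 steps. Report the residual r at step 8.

resid = -1.1030

step 1: x_pred=-1.3136  r=-3.4564  x^+=-4.0684  v^+=0.6518  a^+=-0.6502
step 2: x_pred=-3.8189  r=3.8589  x^+=-0.7434  v^+=0.3382  a^+=-0.3374
step 3: x_pred=-0.6139  r=5.7639  x^+=3.9799  v^+=0.8142  a^+=0.1300
step 4: x_pred=5.3374  r=-3.5074  x^+=2.5420  v^+=0.4123  a^+=-0.1544
step 5: x_pred=2.9850  r=-1.8950  x^+=1.4747  v^+=-0.1395  a^+=-0.3080
step 6: x_pred=0.9249  r=-4.0949  x^+=-2.3387  v^+=-1.2938  a^+=-0.6401
step 7: x_pred=-4.9770  r=10.0870  x^+=3.0623  v^+=-0.5347  a^+=0.1778
step 8: x_pred=2.4630  r=-1.1030  x^+=1.5839  v^+=-0.4571  a^+=0.0884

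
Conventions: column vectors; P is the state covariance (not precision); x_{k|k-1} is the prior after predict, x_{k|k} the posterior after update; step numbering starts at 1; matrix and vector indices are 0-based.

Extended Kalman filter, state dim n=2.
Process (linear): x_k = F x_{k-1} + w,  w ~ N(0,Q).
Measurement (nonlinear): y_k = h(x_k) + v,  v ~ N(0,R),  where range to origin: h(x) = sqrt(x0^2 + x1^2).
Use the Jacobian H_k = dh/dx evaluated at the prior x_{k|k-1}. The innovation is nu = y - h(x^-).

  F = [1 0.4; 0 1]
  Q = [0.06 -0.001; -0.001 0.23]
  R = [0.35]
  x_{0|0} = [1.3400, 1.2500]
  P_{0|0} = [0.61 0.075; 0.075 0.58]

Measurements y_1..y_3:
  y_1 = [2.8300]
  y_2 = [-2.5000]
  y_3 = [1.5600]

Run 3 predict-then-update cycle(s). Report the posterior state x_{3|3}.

step 1: x^-=[1.8400, 1.2500]  P^-=[0.8228 0.3060; 0.3060 0.8100]  H_jac=[0.8272 0.5619]  S=[1.4532]  K=[0.5867; 0.4874]  nu=[0.6056]  x^+=[2.1953, 1.5451]  P^+=[0.3226 -0.1095; -0.1095 0.4648]
step 2: x^-=[2.8133, 1.5451]  P^-=[0.3694 0.0754; 0.0754 0.6948]  H_jac=[0.8765 0.4814]  S=[0.8584]  K=[0.4194; 0.4666]  nu=[-5.7097]  x^+=[0.4184, -1.1191]  P^+=[0.2184 -0.0926; -0.0926 0.5079]
step 3: x^-=[-0.0292, -1.1191]  P^-=[0.2855 0.1095; 0.1095 0.7379]  H_jac=[-0.0261 -0.9997]  S=[1.0933]  K=[-0.1070; -0.6773]  nu=[0.4405]  x^+=[-0.0763, -1.4175]  P^+=[0.2730 0.0303; 0.0303 0.2363]

x_post = [-0.0763, -1.4175]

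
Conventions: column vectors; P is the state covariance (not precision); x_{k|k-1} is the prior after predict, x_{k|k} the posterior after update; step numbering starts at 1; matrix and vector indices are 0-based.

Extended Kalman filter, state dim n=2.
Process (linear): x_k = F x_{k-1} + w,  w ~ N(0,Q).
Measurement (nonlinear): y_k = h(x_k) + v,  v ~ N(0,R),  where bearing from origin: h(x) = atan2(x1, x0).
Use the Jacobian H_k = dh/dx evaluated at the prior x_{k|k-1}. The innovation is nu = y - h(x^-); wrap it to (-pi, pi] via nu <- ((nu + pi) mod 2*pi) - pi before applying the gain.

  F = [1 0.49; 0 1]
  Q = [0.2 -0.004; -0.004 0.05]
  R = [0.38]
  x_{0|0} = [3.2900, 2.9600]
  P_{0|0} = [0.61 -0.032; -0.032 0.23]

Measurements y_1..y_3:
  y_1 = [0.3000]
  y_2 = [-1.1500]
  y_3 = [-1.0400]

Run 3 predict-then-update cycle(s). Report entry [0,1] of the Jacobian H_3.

step 1: x^-=[4.7404, 2.9600]  P^-=[0.8339 0.0767; 0.0767 0.2800]  H_jac=[-0.0948 0.1518]  S=[0.3917]  K=[-0.1720; 0.0899]  nu=[-0.2582]  x^+=[4.7848, 2.9368]  P^+=[0.8223 0.0828; 0.0828 0.2768]
step 2: x^-=[6.2238, 2.9368]  P^-=[1.1698 0.2144; 0.2144 0.3268]  H_jac=[-0.0620 0.1314]  S=[0.3866]  K=[-0.1147; 0.0767]  nu=[-1.5909]  x^+=[6.4064, 2.8148]  P^+=[1.1648 0.2178; 0.2178 0.3246]
step 3: x^-=[7.7856, 2.8148]  P^-=[1.6561 0.3728; 0.3728 0.3746]  H_jac=[-0.0411 0.1136]  S=[0.3841]  K=[-0.0668; 0.0709]  nu=[-1.3869]  x^+=[7.8783, 2.7164]  P^+=[1.6544 0.3747; 0.3747 0.3726]

H_jac[0,1] = 0.1136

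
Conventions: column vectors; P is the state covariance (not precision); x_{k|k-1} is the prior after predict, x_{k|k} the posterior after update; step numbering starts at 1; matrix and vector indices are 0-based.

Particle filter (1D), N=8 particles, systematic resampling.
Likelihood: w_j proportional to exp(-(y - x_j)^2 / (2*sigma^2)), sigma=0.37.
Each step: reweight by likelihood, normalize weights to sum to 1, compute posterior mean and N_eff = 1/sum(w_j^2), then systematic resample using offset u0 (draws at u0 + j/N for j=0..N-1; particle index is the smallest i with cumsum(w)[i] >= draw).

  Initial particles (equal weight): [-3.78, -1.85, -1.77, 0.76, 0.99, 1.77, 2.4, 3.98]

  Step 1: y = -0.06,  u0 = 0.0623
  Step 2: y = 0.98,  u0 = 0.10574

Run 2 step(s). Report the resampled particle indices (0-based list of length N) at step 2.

resampled_idx = [0, 1, 2, 3, 4, 5, 7, 7]

step 1: w=[0.0000, 0.0001, 0.0002, 0.8276, 0.1720, 0.0000, 0.0000, 0.0000]  mean=0.7988  Neff=1.3995  idx=[3, 3, 3, 3, 3, 3, 3, 4]
step 2: w=[0.1221, 0.1221, 0.1221, 0.1221, 0.1221, 0.1221, 0.1221, 0.1456]  mean=0.7935  Neff=7.9691  idx=[0, 1, 2, 3, 4, 5, 7, 7]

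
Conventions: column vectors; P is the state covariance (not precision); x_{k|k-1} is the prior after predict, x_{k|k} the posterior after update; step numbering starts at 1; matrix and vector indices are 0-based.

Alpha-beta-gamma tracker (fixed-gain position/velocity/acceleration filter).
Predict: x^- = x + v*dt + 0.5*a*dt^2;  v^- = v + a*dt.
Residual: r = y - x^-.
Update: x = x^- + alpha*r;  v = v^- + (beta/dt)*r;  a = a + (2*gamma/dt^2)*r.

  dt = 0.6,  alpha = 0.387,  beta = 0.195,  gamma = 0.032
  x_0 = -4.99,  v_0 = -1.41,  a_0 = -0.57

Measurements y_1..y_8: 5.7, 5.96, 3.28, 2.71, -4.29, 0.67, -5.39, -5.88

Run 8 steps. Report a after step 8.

step 1: x_pred=-5.9386  r=11.6386  x^+=-1.4345  v^+=2.0305  a^+=1.4991
step 2: x_pred=0.0537  r=5.9063  x^+=2.3394  v^+=4.8495  a^+=2.5491
step 3: x_pred=5.7080  r=-2.4280  x^+=4.7684  v^+=5.5899  a^+=2.1174
step 4: x_pred=8.5034  r=-5.7934  x^+=6.2614  v^+=4.9775  a^+=1.0875
step 5: x_pred=9.4436  r=-13.7336  x^+=4.1287  v^+=1.1666  a^+=-1.3540
step 6: x_pred=4.5849  r=-3.9149  x^+=3.0699  v^+=-0.9182  a^+=-2.0500
step 7: x_pred=2.1499  r=-7.5399  x^+=-0.7680  v^+=-4.5987  a^+=-3.3905
step 8: x_pred=-4.1375  r=-1.7425  x^+=-4.8119  v^+=-7.1993  a^+=-3.7002

a_post = -3.7002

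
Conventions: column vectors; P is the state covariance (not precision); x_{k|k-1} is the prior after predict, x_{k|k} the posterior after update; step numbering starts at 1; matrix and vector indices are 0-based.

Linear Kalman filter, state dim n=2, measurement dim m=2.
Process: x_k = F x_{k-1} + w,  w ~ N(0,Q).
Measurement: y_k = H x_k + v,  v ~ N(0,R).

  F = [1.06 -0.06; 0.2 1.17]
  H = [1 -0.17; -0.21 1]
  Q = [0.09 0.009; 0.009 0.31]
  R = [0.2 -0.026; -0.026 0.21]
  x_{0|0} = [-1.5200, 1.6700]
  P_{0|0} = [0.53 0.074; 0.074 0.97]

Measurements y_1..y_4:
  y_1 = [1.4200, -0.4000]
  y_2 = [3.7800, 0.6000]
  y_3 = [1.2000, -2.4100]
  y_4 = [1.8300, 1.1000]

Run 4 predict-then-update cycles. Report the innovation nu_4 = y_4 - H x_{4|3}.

step 1: x^-=[-1.7114, 1.6499]  P^-=[0.6796 0.1442; 0.1442 1.6937]  S=[0.8795 -0.3073; -0.3073 1.8731]  K=[0.7904 0.1305; 0.1558 0.9136]  nu=[3.4119, -2.4093]  x^+=[0.6710, -0.0197]  P^+=[0.1616 0.0408; 0.0408 0.1964]
step 2: x^-=[0.7125, 0.1111]  P^-=[0.2671 0.0796; 0.0796 0.6044]  S=[0.4575 -0.1024; -0.1024 0.7927]  K=[0.5776 0.1042; 0.1187 0.7567]  nu=[3.0864, 0.6385]  x^+=[2.5617, 0.9607]  P^+=[0.1182 0.0317; 0.0317 0.1625]
step 3: x^-=[2.6578, 1.6364]  P^-=[0.2194 0.0616; 0.0616 0.5520]  S=[0.4144 -0.1021; -0.1021 0.7458]  K=[0.5270 0.0930; 0.1038 0.7370]  nu=[-1.1796, -3.4883]  x^+=[1.7118, -1.0569]  P^+=[0.1078 0.0285; 0.0285 0.1580]
step 4: x^-=[1.8779, -0.8942]  P^-=[0.2081 0.0557; 0.0557 0.5440]  S=[0.4049 -0.1045; -0.1045 0.7398]  K=[0.5135 0.0888; 0.0985 0.7334]  nu=[-0.1999, 2.3885]  x^+=[1.9873, 0.8380]  P^+=[0.1050 0.0273; 0.0273 0.1572]

innov = [-0.1999, 2.3885]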